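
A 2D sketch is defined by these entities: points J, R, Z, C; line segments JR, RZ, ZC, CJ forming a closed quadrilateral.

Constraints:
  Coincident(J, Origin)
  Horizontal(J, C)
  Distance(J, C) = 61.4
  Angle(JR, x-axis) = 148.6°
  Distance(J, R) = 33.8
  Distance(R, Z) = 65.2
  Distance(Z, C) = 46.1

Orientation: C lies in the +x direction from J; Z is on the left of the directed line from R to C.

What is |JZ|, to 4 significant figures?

49.68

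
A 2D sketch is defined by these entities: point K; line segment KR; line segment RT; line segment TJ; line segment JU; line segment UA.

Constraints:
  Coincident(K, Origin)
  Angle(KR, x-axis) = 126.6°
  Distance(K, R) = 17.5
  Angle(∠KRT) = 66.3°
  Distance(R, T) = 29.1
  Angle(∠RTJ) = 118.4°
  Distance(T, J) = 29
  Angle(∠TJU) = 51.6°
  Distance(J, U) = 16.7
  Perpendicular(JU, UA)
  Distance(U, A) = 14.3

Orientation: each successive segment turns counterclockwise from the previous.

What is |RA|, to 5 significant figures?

30.161

K is at the origin; KR runs at 126.6° with length 17.5, so R = (-10.434, 14.049). ∠KRT = 66.3° gives RT at -119.70° from the x-axis; with |RT| = 29.1, T = (-24.852, -11.228). ∠RTJ = 118.4° gives TJ at -58.100° from the x-axis; with |TJ| = 29.0, J = (-9.5271, -35.848). ∠TJU = 51.6° gives JU at 70.300° from the x-axis; with |JU| = 16.7, U = (-3.8976, -20.125). JU is perpendicular to UA, so UA runs at 160.30°; with |UA| = 14.3, A = (-17.361, -15.305). Then |RA| = |A − R| = 30.161.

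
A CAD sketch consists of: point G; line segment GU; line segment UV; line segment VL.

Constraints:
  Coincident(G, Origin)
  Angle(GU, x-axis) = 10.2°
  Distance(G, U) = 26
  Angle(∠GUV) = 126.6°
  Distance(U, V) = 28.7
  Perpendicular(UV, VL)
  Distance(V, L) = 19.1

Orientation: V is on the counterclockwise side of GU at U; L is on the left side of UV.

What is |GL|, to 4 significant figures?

44.24

G is at the origin; GU runs at 10.2° with length 26.0, so U = 26.0·(cos 10.2°, sin 10.2°) = (25.59, 4.604). ∠GUV = 126.6°, so UV runs at 10.2° + (180° − 126.6°) = 63.60° from the x-axis; with |UV| = 28.7, V = U + 28.7·(cos 63.60°, sin 63.60°) = (38.35, 30.31). UV ⟂ VL; with |VL| = 19.1 on the left of UV, L = V + 19.1·(-0.8957, 0.4446) = (21.24, 38.80). Then |GL| = |L − G| = 44.24.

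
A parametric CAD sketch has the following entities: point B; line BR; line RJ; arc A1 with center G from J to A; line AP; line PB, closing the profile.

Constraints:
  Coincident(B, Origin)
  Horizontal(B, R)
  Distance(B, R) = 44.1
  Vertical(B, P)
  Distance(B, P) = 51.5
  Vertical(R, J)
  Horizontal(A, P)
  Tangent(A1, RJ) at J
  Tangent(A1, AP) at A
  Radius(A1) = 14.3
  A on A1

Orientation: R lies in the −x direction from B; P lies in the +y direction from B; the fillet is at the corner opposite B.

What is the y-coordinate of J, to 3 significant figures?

37.2

B is at the origin; B and R share the same y with |BR| = 44.1 and R on the −x side, so R = (-44.1, 0.00). BP is vertical with |BP| = 51.5 and P on the +y side, so P = (0.00, 51.5). The virtual corner opposite B is at (-44.1, 51.5). Tangency of A1 to RJ means the radius GJ is perpendicular to RJ and the tangent condition forces GA to be normal to AP, with radius 14.3, so the center G sits 14.3 in from both sides at G = (-29.8, 37.2). That places the tangent points at J = (-44.1, 37.2) on RJ and A = (-29.8, 51.5) on AP. So J.y = 37.2.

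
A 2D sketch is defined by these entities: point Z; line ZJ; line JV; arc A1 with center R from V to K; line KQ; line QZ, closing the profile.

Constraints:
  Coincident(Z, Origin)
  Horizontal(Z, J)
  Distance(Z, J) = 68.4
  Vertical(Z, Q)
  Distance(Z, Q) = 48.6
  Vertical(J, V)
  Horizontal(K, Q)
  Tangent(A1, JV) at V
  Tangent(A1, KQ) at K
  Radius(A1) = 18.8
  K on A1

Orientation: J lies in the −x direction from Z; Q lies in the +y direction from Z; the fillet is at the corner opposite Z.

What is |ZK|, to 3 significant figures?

69.4

Z is at the origin; Z and J share the same y with |ZJ| = 68.4 and J on the −x side, so J = (-68.4, 0.00). ZQ is vertical with |ZQ| = 48.6 and Q on the +y side, so Q = (0.00, 48.6). The virtual corner opposite Z is at (-68.4, 48.6). The tangent condition forces RV to be normal to JV and A1 meets KQ tangentially, so RK is at right angles to KQ, with radius 18.8, so the center R sits 18.8 in from both sides at R = (-49.6, 29.8). That places the tangent points at V = (-68.4, 29.8) on JV and K = (-49.6, 48.6) on KQ. Then |ZK| = |K − Z| = 69.4.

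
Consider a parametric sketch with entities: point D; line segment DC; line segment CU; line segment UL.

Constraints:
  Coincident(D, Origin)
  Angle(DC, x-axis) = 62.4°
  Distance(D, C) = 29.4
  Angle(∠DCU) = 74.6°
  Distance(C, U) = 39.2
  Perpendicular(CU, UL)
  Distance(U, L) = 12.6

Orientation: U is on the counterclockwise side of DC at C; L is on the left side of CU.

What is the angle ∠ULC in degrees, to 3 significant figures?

72.2°

D is at the origin; DC runs at 62.4° with length 29.4, so C = 29.4·(cos 62.4°, sin 62.4°) = (13.6, 26.1). ∠DCU = 74.6°, so CU runs at 62.4° + (180° − 74.6°) = 168° from the x-axis; with |CU| = 39.2, U = C + 39.2·(cos 168°, sin 168°) = (-24.7, 34.3). The perpendicularity gives UL at right angles to CU; with |UL| = 12.6 on the left of CU, L = U + 12.6·(-0.211, -0.977) = (-27.4, 22.0). Then cos ∠ULC = LU·LC / (|LU||LC|), giving 72.2°.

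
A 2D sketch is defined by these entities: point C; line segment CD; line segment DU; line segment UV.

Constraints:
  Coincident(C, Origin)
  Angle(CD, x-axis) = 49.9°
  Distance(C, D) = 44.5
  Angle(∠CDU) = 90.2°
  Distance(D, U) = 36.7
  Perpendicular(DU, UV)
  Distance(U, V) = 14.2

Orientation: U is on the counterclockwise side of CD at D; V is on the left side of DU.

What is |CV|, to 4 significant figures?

47.71

C is at the origin; CD runs at 49.9° with length 44.5, so D = 44.5·(cos 49.9°, sin 49.9°) = (28.66, 34.04). ∠CDU = 90.2°, so DU runs at 49.9° + (180° − 90.2°) = 139.7° from the x-axis; with |DU| = 36.7, U = D + 36.7·(cos 139.7°, sin 139.7°) = (0.6736, 57.78). DU is perpendicular to UV; with |UV| = 14.2 on the left of DU, V = U + 14.2·(-0.6468, -0.7627) = (-8.511, 46.95). Then |CV| = |V − C| = 47.71.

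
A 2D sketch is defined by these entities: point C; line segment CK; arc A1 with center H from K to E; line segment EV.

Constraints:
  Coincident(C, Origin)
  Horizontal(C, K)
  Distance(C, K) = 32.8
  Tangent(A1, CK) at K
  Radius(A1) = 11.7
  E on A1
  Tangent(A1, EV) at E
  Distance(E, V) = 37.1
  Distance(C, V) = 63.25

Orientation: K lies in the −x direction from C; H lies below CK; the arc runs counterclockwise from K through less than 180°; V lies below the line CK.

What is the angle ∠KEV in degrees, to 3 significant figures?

130°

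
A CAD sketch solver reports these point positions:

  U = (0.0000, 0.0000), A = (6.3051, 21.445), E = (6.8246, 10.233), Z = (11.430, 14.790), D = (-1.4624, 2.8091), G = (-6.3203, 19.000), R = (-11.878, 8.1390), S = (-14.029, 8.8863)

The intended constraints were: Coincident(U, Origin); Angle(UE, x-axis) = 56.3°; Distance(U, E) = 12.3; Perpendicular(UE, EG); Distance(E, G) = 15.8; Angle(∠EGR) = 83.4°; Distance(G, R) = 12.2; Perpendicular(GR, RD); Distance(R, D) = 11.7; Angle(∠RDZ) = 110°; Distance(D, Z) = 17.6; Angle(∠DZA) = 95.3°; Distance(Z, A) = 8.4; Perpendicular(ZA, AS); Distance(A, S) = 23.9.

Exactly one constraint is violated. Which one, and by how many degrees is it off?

Perpendicular(ZA, AS) — off by 5.90°.

U = (0.00, 0.00) ✓; UE at 56.30° ✓; |UE| = 12.30 ✓; ∠(UE, EG) = 90.00° ✓; |EG| = 15.80 ✓; ∠EGR = 83.40° ✓; |GR| = 12.20 ✓; ∠(GR, RD) = 90.00° ✓; |RD| = 11.70 ✓; ∠RDZ = 110.0° ✓; |DZ| = 17.60 ✓; ∠DZA = 95.30° ✓; |ZA| = 8.400 ✓; ∠(ZA, AS) = 84.10° ✗; |AS| = 23.90 ✓.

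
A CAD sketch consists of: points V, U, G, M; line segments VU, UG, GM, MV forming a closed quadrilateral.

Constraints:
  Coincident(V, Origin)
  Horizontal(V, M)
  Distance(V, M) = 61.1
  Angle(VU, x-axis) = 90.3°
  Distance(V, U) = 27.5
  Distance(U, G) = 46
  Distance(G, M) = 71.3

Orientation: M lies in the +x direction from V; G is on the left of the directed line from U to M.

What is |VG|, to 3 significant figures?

69.6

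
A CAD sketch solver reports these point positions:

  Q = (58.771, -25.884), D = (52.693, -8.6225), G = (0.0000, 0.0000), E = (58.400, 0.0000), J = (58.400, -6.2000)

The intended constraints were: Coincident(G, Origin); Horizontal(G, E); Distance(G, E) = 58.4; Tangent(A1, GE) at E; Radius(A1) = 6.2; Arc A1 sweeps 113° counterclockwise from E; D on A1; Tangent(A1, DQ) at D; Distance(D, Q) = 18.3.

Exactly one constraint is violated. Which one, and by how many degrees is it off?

Tangent(A1, DQ) at D — off by 3.60°.

G = (0.00, 0.00) ✓; G.y = 0.00, E.y = 0.00 ✓; |GE| = 58.40 ✓; ∠(JE, EG) = 90.00° ✓; |JE| = 6.200 ✓; bearing(J→D) − bearing(J→E) = 113.0° ✓; |JD| = 6.200 ✓; ∠(JD, DQ) = 93.60° ✗; |DQ| = 18.30 ✓.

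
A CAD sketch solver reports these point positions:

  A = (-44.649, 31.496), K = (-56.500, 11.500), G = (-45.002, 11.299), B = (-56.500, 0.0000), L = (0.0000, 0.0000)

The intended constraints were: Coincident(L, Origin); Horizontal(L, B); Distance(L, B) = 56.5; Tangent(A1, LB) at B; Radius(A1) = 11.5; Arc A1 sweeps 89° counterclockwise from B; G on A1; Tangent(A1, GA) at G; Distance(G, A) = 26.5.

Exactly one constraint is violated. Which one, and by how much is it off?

Distance(G, A) = 26.5 — off by 6.30.

L = (0.00, 0.00) ✓; L.y = 0.00, B.y = 0.00 ✓; |LB| = 56.50 ✓; ∠(KB, BL) = 90.00° ✓; |KB| = 11.50 ✓; bearing(K→G) − bearing(K→B) = 89.00° ✓; |KG| = 11.50 ✓; ∠(KG, GA) = 90.00° ✓; |GA| = 20.20 ✗.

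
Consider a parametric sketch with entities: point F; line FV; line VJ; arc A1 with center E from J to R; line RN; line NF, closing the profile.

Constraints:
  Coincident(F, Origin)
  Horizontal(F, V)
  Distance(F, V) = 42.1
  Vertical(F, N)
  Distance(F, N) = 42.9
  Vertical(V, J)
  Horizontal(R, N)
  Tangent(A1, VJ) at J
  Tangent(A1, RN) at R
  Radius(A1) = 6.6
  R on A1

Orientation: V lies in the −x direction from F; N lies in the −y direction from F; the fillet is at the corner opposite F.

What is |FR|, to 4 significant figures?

55.68

F is at the origin; FV is horizontal with |FV| = 42.1 and V on the −x side, so V = (-42.10, 0.000). F and N share the same x with |FN| = 42.9 and N on the −y side, so N = (0.000, -42.90). The virtual corner opposite F is at (-42.10, -42.90). The tangent condition forces EJ to be normal to VJ and A1 meets RN tangentially, so ER is at right angles to RN, with radius 6.6, so the center E sits 6.6 in from both sides at E = (-35.50, -36.30). That places the tangent points at J = (-42.10, -36.30) on VJ and R = (-35.50, -42.90) on RN. Then |FR| = |R − F| = 55.68.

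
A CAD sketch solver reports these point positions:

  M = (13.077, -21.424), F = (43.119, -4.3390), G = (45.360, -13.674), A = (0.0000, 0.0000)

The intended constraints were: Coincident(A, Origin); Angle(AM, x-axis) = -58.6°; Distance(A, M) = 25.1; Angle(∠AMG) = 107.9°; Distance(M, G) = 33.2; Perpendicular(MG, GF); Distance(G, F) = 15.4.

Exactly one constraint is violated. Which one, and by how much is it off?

Distance(G, F) = 15.4 — off by 5.80.

A = (0.00, 0.00) ✓; AM at -58.60° ✓; |AM| = 25.10 ✓; ∠AMG = 107.9° ✓; |MG| = 33.20 ✓; ∠(MG, GF) = 90.00° ✓; |GF| = 9.600 ✗.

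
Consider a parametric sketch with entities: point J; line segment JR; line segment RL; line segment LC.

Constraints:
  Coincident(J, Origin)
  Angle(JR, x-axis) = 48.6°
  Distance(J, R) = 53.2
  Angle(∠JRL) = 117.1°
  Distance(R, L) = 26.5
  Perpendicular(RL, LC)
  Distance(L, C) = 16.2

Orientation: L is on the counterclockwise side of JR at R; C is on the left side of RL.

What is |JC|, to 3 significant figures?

59.5

J is at the origin; JR runs at 48.6° with length 53.2, so R = 53.2·(cos 48.6°, sin 48.6°) = (35.2, 39.9). ∠JRL = 117.1°, so RL runs at 48.6° + (180° − 117.1°) = 112° from the x-axis; with |RL| = 26.5, L = R + 26.5·(cos 112°, sin 112°) = (25.5, 64.6). RL is perpendicular to LC; with |LC| = 16.2 on the left of RL, C = L + 16.2·(-0.930, -0.367) = (10.4, 58.6). Then |JC| = |C − J| = 59.5.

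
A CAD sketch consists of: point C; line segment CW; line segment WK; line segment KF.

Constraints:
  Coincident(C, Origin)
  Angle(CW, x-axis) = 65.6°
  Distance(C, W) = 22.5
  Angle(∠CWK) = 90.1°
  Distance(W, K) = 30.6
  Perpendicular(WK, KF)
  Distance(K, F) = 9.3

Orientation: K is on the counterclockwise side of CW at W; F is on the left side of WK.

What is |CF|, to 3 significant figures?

33.4

C is at the origin; CW runs at 65.6° with length 22.5, so W = 22.5·(cos 65.6°, sin 65.6°) = (9.29, 20.5). ∠CWK = 90.1°, so WK runs at 65.6° + (180° − 90.1°) = 156° from the x-axis; with |WK| = 30.6, K = W + 30.6·(cos 156°, sin 156°) = (-18.5, 33.2). WK is perpendicular to KF; with |KF| = 9.3 on the left of WK, F = K + 9.3·(-0.415, -0.910) = (-22.4, 24.7). Then |CF| = |F − C| = 33.4.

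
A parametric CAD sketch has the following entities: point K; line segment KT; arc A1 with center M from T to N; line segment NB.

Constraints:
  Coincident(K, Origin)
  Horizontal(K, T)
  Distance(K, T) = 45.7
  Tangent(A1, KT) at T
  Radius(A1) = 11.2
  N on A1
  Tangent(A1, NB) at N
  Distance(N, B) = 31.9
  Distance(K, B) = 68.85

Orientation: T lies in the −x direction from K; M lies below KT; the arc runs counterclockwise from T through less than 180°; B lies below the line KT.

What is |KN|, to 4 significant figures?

58.20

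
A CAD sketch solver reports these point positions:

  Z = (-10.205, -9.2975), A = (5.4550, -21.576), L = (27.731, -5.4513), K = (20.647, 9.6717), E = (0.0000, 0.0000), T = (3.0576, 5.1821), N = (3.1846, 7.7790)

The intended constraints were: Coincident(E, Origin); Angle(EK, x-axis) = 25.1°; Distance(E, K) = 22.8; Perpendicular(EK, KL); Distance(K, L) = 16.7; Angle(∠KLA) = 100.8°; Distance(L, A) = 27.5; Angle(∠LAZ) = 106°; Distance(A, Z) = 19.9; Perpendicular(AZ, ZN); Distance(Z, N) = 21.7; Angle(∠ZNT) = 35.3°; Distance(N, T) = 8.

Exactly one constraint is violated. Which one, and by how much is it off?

Distance(N, T) = 8 — off by 5.40.

E = (0.00, 0.00) ✓; EK at 25.10° ✓; |EK| = 22.80 ✓; ∠(EK, KL) = 90.00° ✓; |KL| = 16.70 ✓; ∠KLA = 100.8° ✓; |LA| = 27.50 ✓; ∠LAZ = 106.0° ✓; |AZ| = 19.90 ✓; ∠(AZ, ZN) = 90.00° ✓; |ZN| = 21.70 ✓; ∠ZNT = 35.30° ✓; |NT| = 2.600 ✗.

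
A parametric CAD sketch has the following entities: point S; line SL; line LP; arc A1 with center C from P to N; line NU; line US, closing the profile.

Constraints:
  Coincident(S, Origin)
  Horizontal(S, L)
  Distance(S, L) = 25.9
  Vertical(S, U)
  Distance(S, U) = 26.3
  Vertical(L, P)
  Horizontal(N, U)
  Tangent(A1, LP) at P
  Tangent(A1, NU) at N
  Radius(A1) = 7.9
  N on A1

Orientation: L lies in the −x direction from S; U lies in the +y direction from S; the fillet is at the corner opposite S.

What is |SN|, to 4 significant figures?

31.87

S is at the origin; SL is horizontal with |SL| = 25.9 and L on the −x side, so L = (-25.90, 0.000). S and U share the same x with |SU| = 26.3 and U on the +y side, so U = (0.000, 26.30). The virtual corner opposite S is at (-25.90, 26.30). Since A1 is tangent to LP there, CP ⟂ LP and tangency of A1 to NU means the radius CN is perpendicular to NU, with radius 7.9, so the center C sits 7.9 in from both sides at C = (-18.00, 18.40). That places the tangent points at P = (-25.90, 18.40) on LP and N = (-18.00, 26.30) on NU. Then |SN| = |N − S| = 31.87.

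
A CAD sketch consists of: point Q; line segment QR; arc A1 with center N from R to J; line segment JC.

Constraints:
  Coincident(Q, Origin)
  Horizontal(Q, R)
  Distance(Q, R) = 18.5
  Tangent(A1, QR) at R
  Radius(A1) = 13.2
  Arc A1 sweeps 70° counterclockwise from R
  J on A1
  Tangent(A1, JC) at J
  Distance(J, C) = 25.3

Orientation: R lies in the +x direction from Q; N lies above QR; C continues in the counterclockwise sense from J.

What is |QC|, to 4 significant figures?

51.17

Q is at the origin; Q and R share the same y with |QR| = 18.5 and R on the +x side, so R = (18.50, 0.000). The tangent condition forces NR to be normal to QR, so N = R + (0, 13.2) = (18.50, 13.20). On A1, R sits at bearing -90° from N; a 70° counterclockwise sweep puts J at bearing -20°, so J = N + 13.2·(cos -20°, sin -20°) = (30.90, 8.685). The tangent condition forces NJ to be normal to JC, so JC runs along (−sin -20°, cos -20°); with |JC| = 25.3, C = (39.56, 32.46). Then |QC| = |C − Q| = 51.17.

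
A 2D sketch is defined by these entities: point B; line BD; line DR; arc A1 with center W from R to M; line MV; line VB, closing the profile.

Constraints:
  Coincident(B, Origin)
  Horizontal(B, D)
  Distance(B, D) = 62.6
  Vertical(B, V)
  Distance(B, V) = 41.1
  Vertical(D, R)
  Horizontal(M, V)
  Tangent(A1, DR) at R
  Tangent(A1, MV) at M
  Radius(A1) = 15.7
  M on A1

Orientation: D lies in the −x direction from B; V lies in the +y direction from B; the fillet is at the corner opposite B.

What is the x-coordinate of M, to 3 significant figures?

-46.9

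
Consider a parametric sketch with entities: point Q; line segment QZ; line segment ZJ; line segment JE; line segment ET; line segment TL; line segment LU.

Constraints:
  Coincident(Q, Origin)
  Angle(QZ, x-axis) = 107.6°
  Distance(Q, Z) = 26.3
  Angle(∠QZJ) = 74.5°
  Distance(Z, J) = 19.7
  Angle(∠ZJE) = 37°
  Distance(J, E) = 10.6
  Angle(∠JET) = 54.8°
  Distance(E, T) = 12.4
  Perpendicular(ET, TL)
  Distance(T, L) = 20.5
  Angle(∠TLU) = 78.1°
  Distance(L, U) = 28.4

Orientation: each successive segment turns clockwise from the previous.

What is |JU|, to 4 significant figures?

22.32

Q is at the origin; QZ runs at 107.6° with length 26.3, so Z = (-7.952, 25.07). ∠QZJ = 74.5° gives ZJ at 2.100° from the x-axis; with |ZJ| = 19.7, J = (11.73, 25.79). ∠ZJE = 37.0° gives JE at -140.9° from the x-axis; with |JE| = 10.6, E = (3.508, 19.11). ∠JET = 54.8° gives ET at 93.90° from the x-axis; with |ET| = 12.4, T = (2.665, 31.48). The perpendicularity gives TL at right angles to ET, so TL runs at 3.900°; with |TL| = 20.5, L = (23.12, 32.87). ∠TLU = 78.1° gives LU at -98.00° from the x-axis; with |LU| = 28.4, U = (19.16, 4.748). Then |JU| = |U − J| = 22.32.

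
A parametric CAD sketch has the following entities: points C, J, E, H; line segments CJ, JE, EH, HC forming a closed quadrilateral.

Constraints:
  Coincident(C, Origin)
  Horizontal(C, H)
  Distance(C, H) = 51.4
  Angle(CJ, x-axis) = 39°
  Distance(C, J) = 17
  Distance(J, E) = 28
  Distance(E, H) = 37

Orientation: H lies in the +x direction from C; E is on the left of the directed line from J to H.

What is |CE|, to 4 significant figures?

44.87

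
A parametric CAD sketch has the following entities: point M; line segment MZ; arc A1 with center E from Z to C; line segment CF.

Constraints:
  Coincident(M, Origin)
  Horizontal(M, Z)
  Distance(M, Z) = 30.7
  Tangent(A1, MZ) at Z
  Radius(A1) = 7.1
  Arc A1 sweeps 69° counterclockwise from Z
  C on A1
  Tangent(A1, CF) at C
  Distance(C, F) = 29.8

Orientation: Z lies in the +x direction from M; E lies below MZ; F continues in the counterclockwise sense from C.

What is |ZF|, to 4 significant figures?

36.71

M is at the origin; M and Z share the same y with |MZ| = 30.7 and Z on the +x side, so Z = (30.70, 0.000). A1 meets MZ tangentially, so EZ is at right angles to MZ, so E = Z + (0, -7.1) = (30.70, -7.100). On A1, Z sits at bearing 90° from E; a 69° counterclockwise sweep puts C at bearing 159°, so C = E + 7.1·(cos 159°, sin 159°) = (24.07, -4.556). A1 meets CF tangentially, so EC is at right angles to CF, so CF runs along (−sin 159°, cos 159°); with |CF| = 29.8, F = (13.39, -32.38). Then |ZF| = |F − Z| = 36.71.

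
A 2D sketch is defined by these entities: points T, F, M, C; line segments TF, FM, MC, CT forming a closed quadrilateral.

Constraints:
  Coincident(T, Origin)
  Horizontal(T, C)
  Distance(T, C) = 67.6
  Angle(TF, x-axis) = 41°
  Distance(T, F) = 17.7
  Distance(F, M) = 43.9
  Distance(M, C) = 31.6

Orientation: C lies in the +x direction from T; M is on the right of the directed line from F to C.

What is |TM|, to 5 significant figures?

47.974

T is at the origin; TC is horizontal with |TC| = 67.6 and C in +x, so C = (67.6, 0). TF runs at 41.0° with |TF| = 17.7, so F = (13.358, 11.612). M is determined by |FM| = 43.9 and |MC| = 31.6 together: it lies at the intersection of circle(F, 43.9) and circle(C, 31.6). With |FC| = 55.471, the foot of the radical line on FC is 36.106 from F and the perpendicular offset is √(43.9² − 36.106²) = 24.971. Taking the right-of-FC solution: M = (43.437, -20.364).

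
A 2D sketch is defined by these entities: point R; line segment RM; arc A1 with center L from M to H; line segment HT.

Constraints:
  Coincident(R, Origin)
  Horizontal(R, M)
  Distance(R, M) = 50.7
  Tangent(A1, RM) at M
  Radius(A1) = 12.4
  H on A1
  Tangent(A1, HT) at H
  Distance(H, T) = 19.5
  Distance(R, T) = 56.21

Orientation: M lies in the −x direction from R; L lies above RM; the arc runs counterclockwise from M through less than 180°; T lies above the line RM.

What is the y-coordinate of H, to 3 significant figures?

15.9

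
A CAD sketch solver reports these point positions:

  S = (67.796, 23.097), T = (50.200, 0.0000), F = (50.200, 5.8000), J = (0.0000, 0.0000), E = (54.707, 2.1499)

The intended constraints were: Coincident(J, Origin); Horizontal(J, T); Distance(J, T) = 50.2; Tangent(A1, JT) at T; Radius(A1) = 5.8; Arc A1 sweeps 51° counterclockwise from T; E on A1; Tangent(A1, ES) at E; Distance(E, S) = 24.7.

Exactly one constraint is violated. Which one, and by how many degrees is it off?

Tangent(A1, ES) at E — off by 7.00°.

J = (0.00, 0.00) ✓; J.y = 0.00, T.y = 0.00 ✓; |JT| = 50.20 ✓; ∠(FT, TJ) = 90.00° ✓; |FT| = 5.800 ✓; bearing(F→E) − bearing(F→T) = 51.00° ✓; |FE| = 5.800 ✓; ∠(FE, ES) = 83.00° ✗; |ES| = 24.70 ✓.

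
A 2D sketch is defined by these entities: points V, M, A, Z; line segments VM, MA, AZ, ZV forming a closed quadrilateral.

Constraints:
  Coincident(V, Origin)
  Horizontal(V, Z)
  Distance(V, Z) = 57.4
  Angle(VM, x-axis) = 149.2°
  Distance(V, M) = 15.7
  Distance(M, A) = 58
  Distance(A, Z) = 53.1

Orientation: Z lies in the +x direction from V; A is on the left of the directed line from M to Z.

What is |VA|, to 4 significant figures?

55.05

V is at the origin; V and Z share the same y with |VZ| = 57.4 and Z in +x, so Z = (57.4, 0). VM runs at 149.2° with |VM| = 15.7, so M = (-13.49, 8.039). A is determined by |MA| = 58.0 and |AZ| = 53.1 together: it lies at the intersection of circle(M, 58.0) and circle(Z, 53.1). With |MZ| = 71.34, the foot of the radical line on MZ is 39.49 from M and the perpendicular offset is √(58.0² − 39.49²) = 42.48. Taking the left-of-MZ solution: A = (30.54, 45.80).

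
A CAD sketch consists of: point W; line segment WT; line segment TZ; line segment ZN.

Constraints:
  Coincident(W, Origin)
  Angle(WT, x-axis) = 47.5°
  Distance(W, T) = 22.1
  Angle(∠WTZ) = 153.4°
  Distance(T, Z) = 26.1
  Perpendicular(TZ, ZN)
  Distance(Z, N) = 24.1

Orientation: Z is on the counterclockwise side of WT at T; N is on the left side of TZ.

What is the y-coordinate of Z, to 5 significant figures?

41.395

W is at the origin; WT runs at 47.5° with length 22.1, so T = 22.1·(cos 47.5°, sin 47.5°) = (14.931, 16.294). ∠WTZ = 153.4°, so TZ runs at 47.5° + (180° − 153.4°) = 74.100° from the x-axis; with |TZ| = 26.1, Z = T + 26.1·(cos 74.100°, sin 74.100°) = (22.081, 41.395). So Z.y = 41.395.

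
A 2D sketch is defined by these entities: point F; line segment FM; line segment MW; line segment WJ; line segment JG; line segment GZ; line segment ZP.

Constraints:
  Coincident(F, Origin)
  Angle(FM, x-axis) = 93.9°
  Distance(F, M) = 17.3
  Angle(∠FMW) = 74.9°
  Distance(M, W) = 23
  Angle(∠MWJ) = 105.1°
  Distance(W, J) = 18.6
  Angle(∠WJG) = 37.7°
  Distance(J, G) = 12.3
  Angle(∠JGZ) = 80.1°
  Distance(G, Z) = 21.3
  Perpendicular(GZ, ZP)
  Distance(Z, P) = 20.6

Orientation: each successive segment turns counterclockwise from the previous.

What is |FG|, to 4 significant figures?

14.89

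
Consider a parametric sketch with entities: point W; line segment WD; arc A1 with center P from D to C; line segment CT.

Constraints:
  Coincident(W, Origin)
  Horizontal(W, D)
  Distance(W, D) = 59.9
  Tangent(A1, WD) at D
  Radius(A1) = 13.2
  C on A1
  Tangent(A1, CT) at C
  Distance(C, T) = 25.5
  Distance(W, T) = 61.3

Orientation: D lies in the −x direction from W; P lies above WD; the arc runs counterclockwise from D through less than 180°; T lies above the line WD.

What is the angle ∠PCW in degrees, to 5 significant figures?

162.54°

Checks: W = (0.00, 0.00) ✓; ∠(PD, DW) = 90.00° ✓; |PC| = 13.20 ✓; ∠(PC, CT) = 90.00° ✓; |CT| = 25.50 ✓; |WT| = 61.30 ✓.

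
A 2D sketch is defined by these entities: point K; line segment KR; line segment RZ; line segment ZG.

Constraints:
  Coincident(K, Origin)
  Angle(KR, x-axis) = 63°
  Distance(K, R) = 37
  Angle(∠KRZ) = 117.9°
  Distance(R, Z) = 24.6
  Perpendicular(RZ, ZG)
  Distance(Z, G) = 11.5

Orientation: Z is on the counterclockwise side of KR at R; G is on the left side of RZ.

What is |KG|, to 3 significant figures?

47.0

K is at the origin; KR runs at 63.0° with length 37.0, so R = 37.0·(cos 63.0°, sin 63.0°) = (16.8, 33.0). ∠KRZ = 117.9°, so RZ runs at 63.0° + (180° − 117.9°) = 125° from the x-axis; with |RZ| = 24.6, Z = R + 24.6·(cos 125°, sin 125°) = (2.65, 53.1). The perpendicularity gives ZG at right angles to RZ; with |ZG| = 11.5 on the left of RZ, G = Z + 11.5·(-0.818, -0.575) = (-6.76, 46.5). Then |KG| = |G − K| = 47.0.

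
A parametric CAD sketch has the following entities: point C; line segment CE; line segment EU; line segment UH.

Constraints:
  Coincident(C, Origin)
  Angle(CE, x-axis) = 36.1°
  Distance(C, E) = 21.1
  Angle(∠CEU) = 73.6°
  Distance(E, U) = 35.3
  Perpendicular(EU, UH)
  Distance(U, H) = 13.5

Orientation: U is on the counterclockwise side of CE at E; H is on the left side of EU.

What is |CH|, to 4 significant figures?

30.11

∠CEU = 73.6°, so EU runs at 36.1° + (180° − 73.6°) = 142.5° from the x-axis; with |EU| = 35.3, U = E + 35.3·(cos 142.5°, sin 142.5°) = (-10.96, 33.92). EU ⟂ UH; with |UH| = 13.5 on the left of EU, H = U + 13.5·(-0.6088, -0.7934) = (-19.18, 23.21). Then |CH| = |H − C| = 30.11.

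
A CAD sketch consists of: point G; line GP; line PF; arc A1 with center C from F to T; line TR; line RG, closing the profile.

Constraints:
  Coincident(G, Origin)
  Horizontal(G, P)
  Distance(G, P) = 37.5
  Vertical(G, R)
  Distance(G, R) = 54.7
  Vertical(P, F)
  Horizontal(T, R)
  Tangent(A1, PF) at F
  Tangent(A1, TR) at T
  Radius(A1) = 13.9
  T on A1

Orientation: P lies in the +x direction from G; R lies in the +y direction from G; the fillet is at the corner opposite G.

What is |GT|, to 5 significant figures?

59.574

The virtual corner opposite G is at (37.500, 54.700). The tangent condition forces CF to be normal to PF and since A1 is tangent to TR there, CT ⟂ TR, with radius 13.9, so the center C sits 13.9 in from both sides at C = (23.600, 40.800). That places the tangent points at F = (37.500, 40.800) on PF and T = (23.600, 54.700) on TR. Then |GT| = |T − G| = 59.574.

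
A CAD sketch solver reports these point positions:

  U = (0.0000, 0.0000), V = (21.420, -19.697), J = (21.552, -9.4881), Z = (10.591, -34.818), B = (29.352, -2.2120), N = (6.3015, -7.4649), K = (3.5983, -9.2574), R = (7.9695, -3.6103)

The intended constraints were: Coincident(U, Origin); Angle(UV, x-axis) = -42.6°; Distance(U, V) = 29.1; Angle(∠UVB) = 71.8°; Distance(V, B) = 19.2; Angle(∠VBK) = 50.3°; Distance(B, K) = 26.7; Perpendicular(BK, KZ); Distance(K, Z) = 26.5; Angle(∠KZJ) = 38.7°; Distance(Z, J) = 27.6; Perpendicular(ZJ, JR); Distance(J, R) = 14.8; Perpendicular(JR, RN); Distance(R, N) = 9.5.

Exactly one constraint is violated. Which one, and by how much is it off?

Distance(R, N) = 9.5 — off by 5.30.

U = (0.00, 0.00) ✓; UV at -42.60° ✓; |UV| = 29.10 ✓; ∠UVB = 71.80° ✓; |VB| = 19.20 ✓; ∠VBK = 50.30° ✓; |BK| = 26.70 ✓; ∠(BK, KZ) = 90.00° ✓; |KZ| = 26.50 ✓; ∠KZJ = 38.70° ✓; |ZJ| = 27.60 ✓; ∠(ZJ, JR) = 90.00° ✓; |JR| = 14.80 ✓; ∠(JR, RN) = 90.00° ✓; |RN| = 4.200 ✗.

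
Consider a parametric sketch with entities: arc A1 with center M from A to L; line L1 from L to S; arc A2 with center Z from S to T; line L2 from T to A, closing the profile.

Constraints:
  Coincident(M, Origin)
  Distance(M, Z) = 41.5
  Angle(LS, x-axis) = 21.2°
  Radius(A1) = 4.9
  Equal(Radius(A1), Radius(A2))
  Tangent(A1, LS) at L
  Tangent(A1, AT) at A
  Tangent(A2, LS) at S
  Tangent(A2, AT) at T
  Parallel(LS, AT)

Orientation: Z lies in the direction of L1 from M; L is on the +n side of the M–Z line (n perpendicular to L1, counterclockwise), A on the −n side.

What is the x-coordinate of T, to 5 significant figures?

40.463

Tangency of A1 to both parallel lines with radius 4.9 puts L and A at M ± 4.9·n: L = (-1.7720, 4.5684), A = (1.7720, -4.5684). Equal radii place S and T the same way about Z: S = Z + 4.9·n = (36.919, 19.576), T = Z − 4.9·n = (40.463, 10.439). So T.x = 40.463.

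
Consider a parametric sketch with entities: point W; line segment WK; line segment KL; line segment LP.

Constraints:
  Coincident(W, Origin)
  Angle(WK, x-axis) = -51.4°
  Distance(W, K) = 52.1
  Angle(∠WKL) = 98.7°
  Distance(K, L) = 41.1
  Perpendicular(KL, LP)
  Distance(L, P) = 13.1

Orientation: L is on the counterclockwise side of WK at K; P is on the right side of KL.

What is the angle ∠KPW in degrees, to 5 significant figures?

35.151°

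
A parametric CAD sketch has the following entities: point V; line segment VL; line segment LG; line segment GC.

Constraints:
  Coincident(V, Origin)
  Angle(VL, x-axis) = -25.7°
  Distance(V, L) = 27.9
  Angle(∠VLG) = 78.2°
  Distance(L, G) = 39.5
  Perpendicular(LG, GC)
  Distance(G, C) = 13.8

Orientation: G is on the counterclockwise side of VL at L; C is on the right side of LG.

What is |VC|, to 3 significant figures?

53.2

V is at the origin; VL runs at -25.7° with length 27.9, so L = 27.9·(cos -25.7°, sin -25.7°) = (25.1, -12.1). ∠VLG = 78.2°, so LG runs at -25.7° + (180° − 78.2°) = 76.1° from the x-axis; with |LG| = 39.5, G = L + 39.5·(cos 76.1°, sin 76.1°) = (34.6, 26.2). LG is perpendicular to GC; with |GC| = 13.8 on the right of LG, C = G + 13.8·(0.971, -0.240) = (48.0, 22.9). Then |VC| = |C − V| = 53.2.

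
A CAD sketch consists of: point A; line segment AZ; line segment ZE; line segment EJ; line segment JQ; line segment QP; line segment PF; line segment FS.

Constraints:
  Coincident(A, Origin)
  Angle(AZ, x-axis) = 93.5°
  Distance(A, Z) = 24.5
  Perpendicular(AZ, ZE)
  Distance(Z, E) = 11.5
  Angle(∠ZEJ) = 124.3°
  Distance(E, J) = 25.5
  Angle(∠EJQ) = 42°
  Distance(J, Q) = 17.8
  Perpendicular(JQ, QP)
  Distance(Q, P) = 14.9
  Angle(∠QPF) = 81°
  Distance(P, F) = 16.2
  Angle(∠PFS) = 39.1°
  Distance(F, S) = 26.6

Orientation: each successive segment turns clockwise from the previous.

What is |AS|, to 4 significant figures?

8.504

A is at the origin; AZ runs at 93.5° with length 24.5, so Z = (-1.496, 24.45). AZ ⟂ ZE, so ZE runs at 3.500°; with |ZE| = 11.5, E = (9.983, 25.16). ∠ZEJ = 124.3° gives EJ at -52.20° from the x-axis; with |EJ| = 25.5, J = (25.61, 5.007). ∠EJQ = 42.0° gives JQ at 169.8° from the x-axis; with |JQ| = 17.8, Q = (8.093, 8.160). JQ ⟂ QP, so QP runs at 79.80°; with |QP| = 14.9, P = (10.73, 22.82). ∠QPF = 81.0° gives PF at -19.20° from the x-axis; with |PF| = 16.2, F = (26.03, 17.50). ∠PFS = 39.1° gives FS at -160.1° from the x-axis; with |FS| = 26.6, S = (1.019, 8.442). Then |AS| = |S − A| = 8.504.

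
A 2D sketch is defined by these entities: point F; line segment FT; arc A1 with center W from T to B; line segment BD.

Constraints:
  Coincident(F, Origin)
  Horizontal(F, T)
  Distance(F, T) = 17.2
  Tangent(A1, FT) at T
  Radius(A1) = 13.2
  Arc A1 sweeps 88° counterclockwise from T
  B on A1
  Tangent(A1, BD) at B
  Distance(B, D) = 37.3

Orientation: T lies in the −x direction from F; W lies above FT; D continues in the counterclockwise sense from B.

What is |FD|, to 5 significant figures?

50.090

On A1, T sits at bearing -90° from W; an 88° counterclockwise sweep puts B at bearing -2°, so B = W + 13.2·(cos -2°, sin -2°) = (-4.0080, 12.739). A1 meets BD tangentially, so WB is at right angles to BD, so BD runs along (−sin -2°, cos -2°); with |BD| = 37.3, D = (-2.7063, 50.017). Then |FD| = |D − F| = 50.090.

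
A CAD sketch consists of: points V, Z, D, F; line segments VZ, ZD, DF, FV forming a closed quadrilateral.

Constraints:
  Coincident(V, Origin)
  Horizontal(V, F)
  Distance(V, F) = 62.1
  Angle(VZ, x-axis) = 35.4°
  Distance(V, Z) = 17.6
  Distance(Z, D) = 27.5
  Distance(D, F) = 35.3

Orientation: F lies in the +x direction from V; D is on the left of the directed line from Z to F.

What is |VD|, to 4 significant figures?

45.09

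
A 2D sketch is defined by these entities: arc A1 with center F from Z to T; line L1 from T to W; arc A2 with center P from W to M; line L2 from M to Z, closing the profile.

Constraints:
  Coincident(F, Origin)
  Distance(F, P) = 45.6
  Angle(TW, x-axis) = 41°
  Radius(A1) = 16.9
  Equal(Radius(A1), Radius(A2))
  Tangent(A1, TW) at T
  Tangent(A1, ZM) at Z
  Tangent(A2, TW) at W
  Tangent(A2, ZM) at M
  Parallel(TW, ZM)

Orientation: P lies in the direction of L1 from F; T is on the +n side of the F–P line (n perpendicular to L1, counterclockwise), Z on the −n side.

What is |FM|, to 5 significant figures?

48.631

The slot axis is L1's direction at 41.0°, so u = (cos 41.0°, sin 41.0°) = (0.75471, 0.65606) and n = (−sin 41.0°, cos 41.0°) = (-0.65606, 0.75471). F is at the origin and P lies 45.6 along u from F, so P = 45.6·u = (34.415, 29.916). Tangency of A1 to both parallel lines with radius 16.9 puts T and Z at F ± 16.9·n: T = (-11.087, 12.755), Z = (11.087, -12.755). Equal radii place W and M the same way about P: W = P + 16.9·n = (23.327, 42.671), M = P − 16.9·n = (45.502, 17.162). Then |FM| = |M − F| = 48.631.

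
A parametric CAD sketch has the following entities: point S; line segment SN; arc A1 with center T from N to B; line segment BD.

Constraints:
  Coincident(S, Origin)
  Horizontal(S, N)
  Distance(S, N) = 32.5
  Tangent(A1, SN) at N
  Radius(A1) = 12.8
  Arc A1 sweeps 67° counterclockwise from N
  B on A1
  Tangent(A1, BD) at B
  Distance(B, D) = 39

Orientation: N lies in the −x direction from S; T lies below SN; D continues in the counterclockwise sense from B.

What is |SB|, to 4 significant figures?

44.96

S is at the origin; S and N share the same y with |SN| = 32.5 and N on the −x side, so N = (-32.50, 0.000). A1 meets SN tangentially, so TN is at right angles to SN, so T = N + (0, -12.8) = (-32.50, -12.80). On A1, N sits at bearing 90° from T; a 67° counterclockwise sweep puts B at bearing 157°, so B = T + 12.8·(cos 157°, sin 157°) = (-44.28, -7.799). Then |SB| = |B − S| = 44.96.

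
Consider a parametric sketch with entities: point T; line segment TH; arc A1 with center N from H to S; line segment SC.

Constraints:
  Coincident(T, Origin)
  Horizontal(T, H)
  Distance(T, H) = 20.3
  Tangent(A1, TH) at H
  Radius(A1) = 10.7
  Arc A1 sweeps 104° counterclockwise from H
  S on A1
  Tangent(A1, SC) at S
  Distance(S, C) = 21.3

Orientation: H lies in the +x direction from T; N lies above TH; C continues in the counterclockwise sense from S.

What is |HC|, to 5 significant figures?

34.356

On A1, H sits at bearing -90° from N; a 104° counterclockwise sweep puts S at bearing 14°, so S = N + 10.7·(cos 14°, sin 14°) = (30.682, 13.289). Tangency of A1 to SC means the radius NS is perpendicular to SC, so SC runs along (−sin 14°, cos 14°); with |SC| = 21.3, C = (25.529, 33.956). Then |HC| = |C − H| = 34.356.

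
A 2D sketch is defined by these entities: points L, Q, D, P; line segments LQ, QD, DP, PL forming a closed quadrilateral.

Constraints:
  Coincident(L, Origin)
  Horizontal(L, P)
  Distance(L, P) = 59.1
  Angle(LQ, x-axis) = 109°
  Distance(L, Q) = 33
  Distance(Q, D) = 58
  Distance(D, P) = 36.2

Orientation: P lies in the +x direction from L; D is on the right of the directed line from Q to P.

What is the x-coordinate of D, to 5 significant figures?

25.687

L is at the origin; LP is horizontal with |LP| = 59.1 and P in +x, so P = (59.1, 0). LQ runs at 109.0° with |LQ| = 33.0, so Q = (-10.744, 31.202). D is determined by |QD| = 58.0 and |DP| = 36.2 together: it lies at the intersection of circle(Q, 58.0) and circle(P, 36.2). With |QP| = 76.497, the foot of the radical line on QP is 51.671 from Q and the perpendicular offset is √(58.0² − 51.671²) = 26.346. Taking the right-of-QP solution: D = (25.687, -13.929).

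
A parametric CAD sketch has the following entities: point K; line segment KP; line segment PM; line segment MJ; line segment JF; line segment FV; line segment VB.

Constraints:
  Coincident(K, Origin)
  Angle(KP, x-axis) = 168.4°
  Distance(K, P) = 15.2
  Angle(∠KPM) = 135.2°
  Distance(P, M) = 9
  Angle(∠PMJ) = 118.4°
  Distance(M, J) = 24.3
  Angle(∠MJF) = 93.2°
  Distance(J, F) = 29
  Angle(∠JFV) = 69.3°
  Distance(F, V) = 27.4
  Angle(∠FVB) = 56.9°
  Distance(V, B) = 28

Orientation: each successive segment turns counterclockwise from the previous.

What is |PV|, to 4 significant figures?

13.43

K is at the origin; KP runs at 168.4° with length 15.2, so P = (-14.89, 3.056). ∠KPM = 135.2° gives PM at -146.8° from the x-axis; with |PM| = 9.0, M = (-22.42, -1.872). ∠PMJ = 118.4° gives MJ at -85.20° from the x-axis; with |MJ| = 24.3, J = (-20.39, -26.09). ∠MJF = 93.2° gives JF at 1.600° from the x-axis; with |JF| = 29.0, F = (8.602, -25.28). ∠JFV = 69.3° gives FV at 112.3° from the x-axis; with |FV| = 27.4, V = (-1.795, 0.07401). Then |PV| = |V − P| = 13.43.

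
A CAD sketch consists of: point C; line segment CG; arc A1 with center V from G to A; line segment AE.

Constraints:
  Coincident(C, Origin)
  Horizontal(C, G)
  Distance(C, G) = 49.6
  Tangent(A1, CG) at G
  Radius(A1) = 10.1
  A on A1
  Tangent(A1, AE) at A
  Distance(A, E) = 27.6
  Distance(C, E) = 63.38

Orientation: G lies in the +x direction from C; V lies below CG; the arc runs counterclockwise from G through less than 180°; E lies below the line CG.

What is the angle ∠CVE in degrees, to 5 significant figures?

101.46°

C is at the origin; C and G share the same y with |CG| = 49.6 and G on the +x side, so G = (49.600, 0.0000). A1 meets CG tangentially, so VG is at right angles to CG, so V = G + (0, -10.1) = (49.600, -10.100). Since VA ⟂ AE (tangency), |VE| = √(10.1² + 27.6²) = 29.390 regardless of where A sits on A1. So E lies on both circle(C, 63.38) and circle(V, 29.390); the below-CG intersection is E = (49.574, -39.490). A is the foot of the tangent from E: A = (40.112, -13.562).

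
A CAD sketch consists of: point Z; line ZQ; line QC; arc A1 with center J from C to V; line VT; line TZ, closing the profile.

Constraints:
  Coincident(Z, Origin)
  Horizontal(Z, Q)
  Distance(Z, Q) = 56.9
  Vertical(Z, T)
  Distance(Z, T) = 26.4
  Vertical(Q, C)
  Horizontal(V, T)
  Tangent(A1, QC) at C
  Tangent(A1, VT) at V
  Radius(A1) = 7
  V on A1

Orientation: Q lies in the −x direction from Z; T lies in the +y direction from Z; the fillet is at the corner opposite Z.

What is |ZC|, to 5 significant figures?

60.116

Z is at the origin; ZQ is horizontal with |ZQ| = 56.9 and Q on the −x side, so Q = (-56.900, 0.0000). Z and T share the same x with |ZT| = 26.4 and T on the +y side, so T = (0.0000, 26.400). The virtual corner opposite Z is at (-56.900, 26.400). Since A1 is tangent to QC there, JC ⟂ QC and A1 meets VT tangentially, so JV is at right angles to VT, with radius 7.0, so the center J sits 7.0 in from both sides at J = (-49.900, 19.400). That places the tangent points at C = (-56.900, 19.400) on QC and V = (-49.900, 26.400) on VT. Then |ZC| = |C − Z| = 60.116.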